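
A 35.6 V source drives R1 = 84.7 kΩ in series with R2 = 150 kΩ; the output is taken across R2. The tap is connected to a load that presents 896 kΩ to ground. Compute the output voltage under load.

The load sits in parallel with R2: R2‖R_L = (150 × 896) / (150 + 896) = 128.5 kΩ.
V_out = 35.6 × 128.5 / (84.7 + 128.5) = 35.6 × 128.5/213.2 = 21.5 V.

V_out ≈ 21.5 V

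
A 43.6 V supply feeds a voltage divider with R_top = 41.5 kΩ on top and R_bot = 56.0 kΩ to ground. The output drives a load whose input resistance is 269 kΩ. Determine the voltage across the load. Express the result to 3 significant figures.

The load sits in parallel with R_bot: R_bot‖R_L = (56.0 × 269) / (56.0 + 269) = 46.35 kΩ.
V_out = 43.6 × 46.35 / (41.5 + 46.35) = 43.6 × 46.35/87.85 = 23.0 V.
(Unloaded it would have been 25.0 V.)

V_out ≈ 23.0 V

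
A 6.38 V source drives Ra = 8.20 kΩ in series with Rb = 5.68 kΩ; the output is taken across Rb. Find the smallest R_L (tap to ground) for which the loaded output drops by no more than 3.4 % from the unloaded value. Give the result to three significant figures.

R_L(min) ≈ 95.3 kΩ

Output resistance R_th = Ra‖Rb = (8.20 × 5.68)/13.88 = 3.356 kΩ.
The fractional drop is R_th/(R_th + R_L); requiring this ≤ 0.0340 gives R_L ≥ R_th(1/0.0340 − 1) = 3.356 × 28.41 = 95.3 kΩ.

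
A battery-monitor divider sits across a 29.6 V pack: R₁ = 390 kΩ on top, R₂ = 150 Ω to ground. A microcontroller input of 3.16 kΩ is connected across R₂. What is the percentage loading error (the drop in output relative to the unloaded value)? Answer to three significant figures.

The divider's output (Thévenin) resistance is R₁‖R₂ = 149.9 Ω.
Fractional drop under load = R_th/(R_th + R_L) = 149.9 / (149.9 + 3160) = 0.04530.
So the output falls by 4.53 %.

4.53 %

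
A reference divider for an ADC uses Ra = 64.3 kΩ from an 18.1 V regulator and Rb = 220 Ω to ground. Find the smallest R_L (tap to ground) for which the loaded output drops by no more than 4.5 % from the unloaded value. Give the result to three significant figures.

Output resistance R_th = Ra‖Rb = (64300 × 220)/64520 = 219.2 Ω.
The fractional drop is R_th/(R_th + R_L); requiring this ≤ 0.0450 gives R_L ≥ R_th(1/0.0450 − 1) = 219.2 × 21.22 = 4.65 kΩ.

R_L(min) ≈ 4.65 kΩ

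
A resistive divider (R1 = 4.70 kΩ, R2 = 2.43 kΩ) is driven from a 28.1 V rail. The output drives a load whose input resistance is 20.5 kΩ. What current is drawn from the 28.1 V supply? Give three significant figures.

R2‖R_L = 2.172 kΩ, so the source sees R1 + R2‖R_L = 6.872 kΩ.
I = 28.1 V / 6.872 kΩ = 4.09 mA.

I ≈ 4.09 mA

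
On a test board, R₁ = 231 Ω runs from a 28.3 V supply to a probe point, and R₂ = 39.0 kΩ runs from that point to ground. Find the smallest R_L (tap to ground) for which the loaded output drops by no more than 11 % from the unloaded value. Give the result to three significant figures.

R_L(min) ≈ 1.86 kΩ

Output resistance R_th = R₁‖R₂ = (231 × 39000)/39230 = 229.6 Ω.
The fractional drop is R_th/(R_th + R_L); requiring this ≤ 0.110 gives R_L ≥ R_th(1/0.110 − 1) = 229.6 × 8.091 = 1.86 kΩ.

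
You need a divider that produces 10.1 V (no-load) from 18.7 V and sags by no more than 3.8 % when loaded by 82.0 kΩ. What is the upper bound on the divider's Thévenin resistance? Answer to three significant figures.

R_th ≤ 3.24 kΩ

Loading drop = R_th/(R_th + R_L) ≤ 0.0380, so R_th ≤ R_L · ε/(1−ε) = 82.0 kΩ × 0.0380/0.9620 = 3.24 kΩ.
(Any R1, R2 with R2/(R1+R2) = 0.540 and R1‖R2 ≤ 3.24 kΩ will meet the spec.)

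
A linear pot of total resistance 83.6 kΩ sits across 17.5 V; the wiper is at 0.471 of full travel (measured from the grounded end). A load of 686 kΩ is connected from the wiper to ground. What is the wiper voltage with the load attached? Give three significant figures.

V ≈ 8.00 V

The wiper splits the pot into (1−α)R = 44.22 kΩ above and αR = 39.38 kΩ below.
Lower section ‖ load = 37.24 kΩ.
V_wiper = 17.5 × 37.24/(44.22 + 37.24) = 8.00 V.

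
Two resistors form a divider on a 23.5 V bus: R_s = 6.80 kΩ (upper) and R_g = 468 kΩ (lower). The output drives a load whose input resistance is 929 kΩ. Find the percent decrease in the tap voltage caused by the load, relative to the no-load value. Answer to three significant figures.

The divider's output (Thévenin) resistance is R_s‖R_g = 6.703 kΩ.
Fractional drop under load = R_th/(R_th + R_L) = 6.703 / (6.703 + 929) = 0.007163.
So the output falls by 0.716 %.

0.716 %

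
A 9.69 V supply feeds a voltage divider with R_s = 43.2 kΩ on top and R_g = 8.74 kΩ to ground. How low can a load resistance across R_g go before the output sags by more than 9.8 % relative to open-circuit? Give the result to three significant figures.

Output resistance R_th = R_s‖R_g = (43.2 × 8.74)/51.94 = 7.269 kΩ.
The fractional drop is R_th/(R_th + R_L); requiring this ≤ 0.0980 gives R_L ≥ R_th(1/0.0980 − 1) = 7.269 × 9.204 = 66.9 kΩ.

R_L(min) ≈ 66.9 kΩ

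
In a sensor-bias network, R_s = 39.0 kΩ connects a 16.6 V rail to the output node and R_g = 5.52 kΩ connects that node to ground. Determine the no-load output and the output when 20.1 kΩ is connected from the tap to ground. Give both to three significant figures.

Open-circuit: V = 16.6 × 5.52/(39.0 + 5.52) = 2.06 V.
With the load, R_g becomes R_g‖R_L = 4.331 kΩ, so V = 16.6 × 4.331/43.33 = 1.66 V.

Unloaded: 2.06 V; loaded: 1.66 V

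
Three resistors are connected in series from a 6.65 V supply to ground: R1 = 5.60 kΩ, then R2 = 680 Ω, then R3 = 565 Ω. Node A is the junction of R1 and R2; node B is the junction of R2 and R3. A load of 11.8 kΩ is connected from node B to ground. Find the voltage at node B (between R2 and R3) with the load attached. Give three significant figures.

V ≈ 0.526 V

At node B, R3 is in parallel with the load: R3‖R_L = 539.2 Ω.
Below node A the resistance is R2 + (R3‖R_L) = 1219 Ω, so V_A = 6.65 × 1219/6819 = 1.189 V.
Then V_B = V_A × (R3‖R_L)/(R2 + R3‖R_L) = 1.189 × 539.2/1219 = 0.526 V.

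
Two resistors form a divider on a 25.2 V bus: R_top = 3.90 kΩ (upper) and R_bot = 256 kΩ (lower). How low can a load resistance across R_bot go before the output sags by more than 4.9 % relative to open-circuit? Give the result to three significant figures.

Output resistance R_th = R_top‖R_bot = (3.90 × 256)/259.9 = 3.841 kΩ.
The fractional drop is R_th/(R_th + R_L); requiring this ≤ 0.0490 gives R_L ≥ R_th(1/0.0490 − 1) = 3.841 × 19.41 = 74.6 kΩ.

R_L(min) ≈ 74.6 kΩ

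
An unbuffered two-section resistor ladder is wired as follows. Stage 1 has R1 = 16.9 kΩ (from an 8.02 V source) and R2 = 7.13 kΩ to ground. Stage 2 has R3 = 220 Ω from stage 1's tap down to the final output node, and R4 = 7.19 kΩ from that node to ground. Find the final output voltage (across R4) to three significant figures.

Stage 2 presents R3+R4 = 7410 Ω as a load on stage 1's tap.
Stage 1's lower leg becomes R2‖(R3+R4) = 3634 Ω, so V_mid = 8.02 × 3634/20530 = 1.419 V.
Stage 2 is itself unloaded: V_out = V_mid × R4/(R3+R4) = 1.419 × 7190/7410 = 1.38 V.

V_out ≈ 1.38 V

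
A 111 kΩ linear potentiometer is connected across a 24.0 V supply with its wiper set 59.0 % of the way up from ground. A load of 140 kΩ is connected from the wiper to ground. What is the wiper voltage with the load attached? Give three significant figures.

V ≈ 11.9 V

The wiper splits the pot into (1−α)R = 45.51 kΩ above and αR = 65.49 kΩ below.
Lower section ‖ load = 44.62 kΩ.
V_wiper = 24.0 × 44.62/(45.51 + 44.62) = 11.9 V.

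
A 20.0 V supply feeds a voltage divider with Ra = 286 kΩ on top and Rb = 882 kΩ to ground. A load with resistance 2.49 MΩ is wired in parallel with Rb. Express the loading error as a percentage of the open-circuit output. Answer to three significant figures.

7.98 %

The divider's output (Thévenin) resistance is Ra‖Rb = 216.0 kΩ.
Fractional drop under load = R_th/(R_th + R_L) = 216.0 / (216.0 + 2490) = 0.07981.
So the output falls by 7.98 %.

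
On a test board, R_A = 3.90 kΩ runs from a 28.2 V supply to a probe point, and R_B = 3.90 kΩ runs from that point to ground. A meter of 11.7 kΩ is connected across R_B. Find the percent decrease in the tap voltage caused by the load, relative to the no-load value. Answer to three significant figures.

14.3 %

The divider's output (Thévenin) resistance is R_A‖R_B = 1.950 kΩ.
Fractional drop under load = R_th/(R_th + R_L) = 1.950 / (1.950 + 11.7) = 0.1429.
So the output falls by 14.3 %.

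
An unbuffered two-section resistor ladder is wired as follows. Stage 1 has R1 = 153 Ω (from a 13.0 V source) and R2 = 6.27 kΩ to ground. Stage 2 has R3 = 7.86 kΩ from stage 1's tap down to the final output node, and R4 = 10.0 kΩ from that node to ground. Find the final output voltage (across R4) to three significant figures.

V_out ≈ 7.05 V

Stage 2 presents R3+R4 = 17860 Ω as a load on stage 1's tap.
Stage 1's lower leg becomes R2‖(R3+R4) = 4641 Ω, so V_mid = 13.0 × 4641/4794 = 12.59 V.
Stage 2 is itself unloaded: V_out = V_mid × R4/(R3+R4) = 12.59 × 10000/17860 = 7.05 V.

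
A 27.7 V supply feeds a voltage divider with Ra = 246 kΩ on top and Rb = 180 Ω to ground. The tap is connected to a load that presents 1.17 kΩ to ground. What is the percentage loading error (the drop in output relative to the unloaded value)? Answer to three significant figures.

The divider's output (Thévenin) resistance is Ra‖Rb = 179.9 Ω.
Fractional drop under load = R_th/(R_th + R_L) = 179.9 / (179.9 + 1170) = 0.1332.
So the output falls by 13.3 %.

13.3 %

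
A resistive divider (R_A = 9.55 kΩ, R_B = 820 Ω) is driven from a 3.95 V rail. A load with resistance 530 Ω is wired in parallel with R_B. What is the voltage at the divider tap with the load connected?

V_out ≈ 0.129 V

The load sits in parallel with R_B: R_B‖R_L = (820 × 530) / (820 + 530) = 321.9 Ω.
V_out = 3.95 × 321.9 / (9550 + 321.9) = 3.95 × 321.9/9872 = 0.129 V.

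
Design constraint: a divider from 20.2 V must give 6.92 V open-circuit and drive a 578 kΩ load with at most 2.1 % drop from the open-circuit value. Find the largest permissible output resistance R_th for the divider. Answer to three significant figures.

R_th ≤ 12.4 kΩ

Loading drop = R_th/(R_th + R_L) ≤ 0.0210, so R_th ≤ R_L · ε/(1−ε) = 578 kΩ × 0.0210/0.9790 = 12.4 kΩ.
(Any R1, R2 with R2/(R1+R2) = 0.343 and R1‖R2 ≤ 12.4 kΩ will meet the spec.)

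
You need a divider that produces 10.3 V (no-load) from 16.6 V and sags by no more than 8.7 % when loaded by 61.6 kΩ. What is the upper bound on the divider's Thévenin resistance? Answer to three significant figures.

Loading drop = R_th/(R_th + R_L) ≤ 0.0870, so R_th ≤ R_L · ε/(1−ε) = 61.6 kΩ × 0.0870/0.9130 = 5.87 kΩ.
(Any R1, R2 with R2/(R1+R2) = 0.620 and R1‖R2 ≤ 5.87 kΩ will meet the spec.)

R_th ≤ 5.87 kΩ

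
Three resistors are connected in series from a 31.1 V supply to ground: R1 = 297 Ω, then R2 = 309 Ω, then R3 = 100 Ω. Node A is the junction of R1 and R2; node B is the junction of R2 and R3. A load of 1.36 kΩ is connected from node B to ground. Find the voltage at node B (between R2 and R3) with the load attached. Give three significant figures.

V ≈ 4.14 V

At node B, R3 is in parallel with the load: R3‖R_L = 93.15 Ω.
Below node A the resistance is R2 + (R3‖R_L) = 402.2 Ω, so V_A = 31.1 × 402.2/699.2 = 17.89 V.
Then V_B = V_A × (R3‖R_L)/(R2 + R3‖R_L) = 17.89 × 93.15/402.2 = 4.14 V.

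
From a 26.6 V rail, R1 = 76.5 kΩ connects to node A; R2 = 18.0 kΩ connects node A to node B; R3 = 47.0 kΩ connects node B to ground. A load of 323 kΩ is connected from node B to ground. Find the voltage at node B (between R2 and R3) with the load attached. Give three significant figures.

V ≈ 8.05 V

At node B, R3 is in parallel with the load: R3‖R_L = 41.03 kΩ.
Below node A the resistance is R2 + (R3‖R_L) = 59.03 kΩ, so V_A = 26.6 × 59.03/135.5 = 11.59 V.
Then V_B = V_A × (R3‖R_L)/(R2 + R3‖R_L) = 11.59 × 41.03/59.03 = 8.05 V.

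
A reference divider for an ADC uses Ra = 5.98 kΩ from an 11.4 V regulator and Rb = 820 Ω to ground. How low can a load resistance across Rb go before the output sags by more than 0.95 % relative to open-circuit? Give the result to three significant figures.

R_L(min) ≈ 75.2 kΩ

Output resistance R_th = Ra‖Rb = (5980 × 820)/6800 = 721.1 Ω.
The fractional drop is R_th/(R_th + R_L); requiring this ≤ 0.00950 gives R_L ≥ R_th(1/0.00950 − 1) = 721.1 × 104.3 = 75.2 kΩ.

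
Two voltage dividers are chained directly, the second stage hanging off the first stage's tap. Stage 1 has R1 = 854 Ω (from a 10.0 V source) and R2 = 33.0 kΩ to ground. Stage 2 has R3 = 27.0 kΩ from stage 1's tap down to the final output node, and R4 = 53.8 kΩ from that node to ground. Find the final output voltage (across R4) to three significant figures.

V_out ≈ 6.42 V

Stage 2 presents R3+R4 = 80800 Ω as a load on stage 1's tap.
Stage 1's lower leg becomes R2‖(R3+R4) = 23430 Ω, so V_mid = 10.0 × 23430/24280 = 9.648 V.
Stage 2 is itself unloaded: V_out = V_mid × R4/(R3+R4) = 9.648 × 53800/80800 = 6.42 V.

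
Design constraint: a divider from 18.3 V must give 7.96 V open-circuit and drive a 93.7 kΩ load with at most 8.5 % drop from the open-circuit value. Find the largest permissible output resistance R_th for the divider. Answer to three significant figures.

R_th ≤ 8.70 kΩ

Loading drop = R_th/(R_th + R_L) ≤ 0.0850, so R_th ≤ R_L · ε/(1−ε) = 93.7 kΩ × 0.0850/0.9150 = 8.70 kΩ.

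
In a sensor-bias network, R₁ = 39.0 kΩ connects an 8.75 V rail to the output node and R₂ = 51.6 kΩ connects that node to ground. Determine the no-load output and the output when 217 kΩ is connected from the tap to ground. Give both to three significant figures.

Unloaded: 4.98 V; loaded: 4.52 V

Open-circuit: V = 8.75 × 51.6/(39.0 + 51.6) = 4.98 V.
With the load, R₂ becomes R₂‖R_L = 41.69 kΩ, so V = 8.75 × 41.69/80.69 = 4.52 V.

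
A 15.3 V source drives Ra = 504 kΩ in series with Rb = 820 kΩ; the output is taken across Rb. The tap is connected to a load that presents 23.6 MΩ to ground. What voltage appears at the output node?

V_out ≈ 9.35 V

The load sits in parallel with Rb: Rb‖R_L = (820 × 23600) / (820 + 23600) = 792.5 kΩ.
V_out = 15.3 × 792.5 / (504 + 792.5) = 15.3 × 792.5/1296 = 9.35 V.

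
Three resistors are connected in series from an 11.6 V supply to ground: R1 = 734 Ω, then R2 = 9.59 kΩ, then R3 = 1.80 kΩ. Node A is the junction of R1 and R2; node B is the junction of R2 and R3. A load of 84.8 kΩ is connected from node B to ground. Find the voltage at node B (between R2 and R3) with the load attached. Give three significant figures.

At node B, R3 is in parallel with the load: R3‖R_L = 1763 Ω.
Below node A the resistance is R2 + (R3‖R_L) = 11350 Ω, so V_A = 11.6 × 11350/12090 = 10.90 V.
Then V_B = V_A × (R3‖R_L)/(R2 + R3‖R_L) = 10.90 × 1763/11350 = 1.69 V.

V ≈ 1.69 V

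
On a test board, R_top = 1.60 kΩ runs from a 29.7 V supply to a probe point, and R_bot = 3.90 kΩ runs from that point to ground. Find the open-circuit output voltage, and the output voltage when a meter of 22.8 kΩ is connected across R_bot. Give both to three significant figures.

Open-circuit: V = 29.7 × 3.90/(1.60 + 3.90) = 21.1 V.
With the load, R_bot becomes R_bot‖R_L = 3.330 kΩ, so V = 29.7 × 3.330/4.930 = 20.1 V.

Unloaded: 21.1 V; loaded: 20.1 V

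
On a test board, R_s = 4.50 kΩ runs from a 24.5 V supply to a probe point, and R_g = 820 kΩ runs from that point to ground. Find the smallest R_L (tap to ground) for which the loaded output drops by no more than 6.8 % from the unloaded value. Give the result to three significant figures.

R_L(min) ≈ 61.3 kΩ

Output resistance R_th = R_s‖R_g = (4.50 × 820)/824.5 = 4.475 kΩ.
The fractional drop is R_th/(R_th + R_L); requiring this ≤ 0.0680 gives R_L ≥ R_th(1/0.0680 − 1) = 4.475 × 13.71 = 61.3 kΩ.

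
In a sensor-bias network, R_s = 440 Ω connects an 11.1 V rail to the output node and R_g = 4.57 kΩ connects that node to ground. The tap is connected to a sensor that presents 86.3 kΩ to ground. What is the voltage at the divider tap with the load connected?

The load sits in parallel with R_g: R_g‖R_L = (4570 × 86300) / (4570 + 86300) = 4340 Ω.
V_out = 11.1 × 4340 / (440 + 4340) = 11.1 × 4340/4780 = 10.1 V.
(Unloaded it would have been 10.1 V.)

V_out ≈ 10.1 V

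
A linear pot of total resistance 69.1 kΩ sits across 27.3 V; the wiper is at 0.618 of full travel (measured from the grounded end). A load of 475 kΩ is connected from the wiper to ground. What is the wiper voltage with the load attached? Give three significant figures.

V ≈ 16.3 V

The wiper splits the pot into (1−α)R = 26.40 kΩ above and αR = 42.70 kΩ below.
Lower section ‖ load = 39.18 kΩ.
V_wiper = 27.3 × 39.18/(26.40 + 39.18) = 16.3 V.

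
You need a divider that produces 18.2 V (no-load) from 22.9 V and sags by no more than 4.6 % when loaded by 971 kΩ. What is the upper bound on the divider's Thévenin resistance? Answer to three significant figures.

Loading drop = R_th/(R_th + R_L) ≤ 0.0460, so R_th ≤ R_L · ε/(1−ε) = 971 kΩ × 0.0460/0.9540 = 46.8 kΩ.

R_th ≤ 46.8 kΩ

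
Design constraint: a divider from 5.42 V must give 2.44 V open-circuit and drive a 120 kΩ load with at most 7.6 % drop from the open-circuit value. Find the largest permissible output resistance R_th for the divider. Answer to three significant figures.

Loading drop = R_th/(R_th + R_L) ≤ 0.0760, so R_th ≤ R_L · ε/(1−ε) = 120 kΩ × 0.0760/0.9240 = 9.87 kΩ.

R_th ≤ 9.87 kΩ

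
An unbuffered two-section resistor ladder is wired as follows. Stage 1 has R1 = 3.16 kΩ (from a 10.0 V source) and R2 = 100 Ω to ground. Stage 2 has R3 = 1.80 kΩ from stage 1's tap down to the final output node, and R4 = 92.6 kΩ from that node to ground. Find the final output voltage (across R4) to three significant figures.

V_out ≈ 0.301 V

Stage 2 presents R3+R4 = 94400 Ω as a load on stage 1's tap.
Stage 1's lower leg becomes R2‖(R3+R4) = 99.89 Ω, so V_mid = 10.0 × 99.89/3260 = 0.3064 V.
Stage 2 is itself unloaded: V_out = V_mid × R4/(R3+R4) = 0.3064 × 92600/94400 = 0.301 V.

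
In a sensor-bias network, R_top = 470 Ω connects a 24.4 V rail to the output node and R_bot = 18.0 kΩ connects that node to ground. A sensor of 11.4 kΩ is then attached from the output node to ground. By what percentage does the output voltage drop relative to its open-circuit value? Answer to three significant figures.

3.86 %

The divider's output (Thévenin) resistance is R_top‖R_bot = 458.0 Ω.
Fractional drop under load = R_th/(R_th + R_L) = 458.0 / (458.0 + 11400) = 0.03863.
So the output falls by 3.86 %.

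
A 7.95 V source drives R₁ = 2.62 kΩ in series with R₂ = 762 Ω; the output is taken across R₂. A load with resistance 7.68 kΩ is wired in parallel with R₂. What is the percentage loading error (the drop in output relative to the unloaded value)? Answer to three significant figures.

7.14 %

The divider's output (Thévenin) resistance is R₁‖R₂ = 590.3 Ω.
Fractional drop under load = R_th/(R_th + R_L) = 590.3 / (590.3 + 7680) = 0.07138.
So the output falls by 7.14 %.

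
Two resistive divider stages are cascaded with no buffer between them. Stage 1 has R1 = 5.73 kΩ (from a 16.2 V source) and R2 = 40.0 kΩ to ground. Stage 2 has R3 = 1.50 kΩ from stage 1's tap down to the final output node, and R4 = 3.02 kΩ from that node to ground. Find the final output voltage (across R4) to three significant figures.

Stage 2 presents R3+R4 = 4.520 kΩ as a load on stage 1's tap.
Stage 1's lower leg becomes R2‖(R3+R4) = 4.061 kΩ, so V_mid = 16.2 × 4.061/9.791 = 6.719 V.
Stage 2 is itself unloaded: V_out = V_mid × R4/(R3+R4) = 6.719 × 3.02/4.520 = 4.49 V.

V_out ≈ 4.49 V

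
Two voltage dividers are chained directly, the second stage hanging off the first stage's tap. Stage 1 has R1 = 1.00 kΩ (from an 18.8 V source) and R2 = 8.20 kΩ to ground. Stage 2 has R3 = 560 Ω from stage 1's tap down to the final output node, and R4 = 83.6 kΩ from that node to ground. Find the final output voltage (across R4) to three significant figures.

Stage 2 presents R3+R4 = 84160 Ω as a load on stage 1's tap.
Stage 1's lower leg becomes R2‖(R3+R4) = 7472 Ω, so V_mid = 18.8 × 7472/8472 = 16.58 V.
Stage 2 is itself unloaded: V_out = V_mid × R4/(R3+R4) = 16.58 × 83600/84160 = 16.5 V.

V_out ≈ 16.5 V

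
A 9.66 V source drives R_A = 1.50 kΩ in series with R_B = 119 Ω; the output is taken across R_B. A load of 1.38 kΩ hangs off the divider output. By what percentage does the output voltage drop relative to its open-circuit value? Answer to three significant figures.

The divider's output (Thévenin) resistance is R_A‖R_B = 110.3 Ω.
Fractional drop under load = R_th/(R_th + R_L) = 110.3 / (110.3 + 1380) = 0.07398.
So the output falls by 7.40 %.

7.40 %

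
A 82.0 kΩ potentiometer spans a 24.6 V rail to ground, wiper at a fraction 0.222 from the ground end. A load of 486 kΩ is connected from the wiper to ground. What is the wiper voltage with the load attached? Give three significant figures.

The wiper splits the pot into (1−α)R = 63.80 kΩ above and αR = 18.20 kΩ below.
Lower section ‖ load = 17.55 kΩ.
V_wiper = 24.6 × 17.55/(63.80 + 17.55) = 5.31 V.

V ≈ 5.31 V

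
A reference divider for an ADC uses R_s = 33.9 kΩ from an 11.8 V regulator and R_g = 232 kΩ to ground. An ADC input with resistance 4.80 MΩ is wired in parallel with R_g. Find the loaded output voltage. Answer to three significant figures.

V_out ≈ 10.2 V

The load sits in parallel with R_g: R_g‖R_L = (232 × 4800) / (232 + 4800) = 221.3 kΩ.
V_out = 11.8 × 221.3 / (33.9 + 221.3) = 11.8 × 221.3/255.2 = 10.2 V.
(Unloaded it would have been 10.3 V.)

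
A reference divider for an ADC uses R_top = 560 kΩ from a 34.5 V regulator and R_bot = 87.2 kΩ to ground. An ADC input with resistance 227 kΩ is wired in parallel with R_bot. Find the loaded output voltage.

The load sits in parallel with R_bot: R_bot‖R_L = (87.2 × 227) / (87.2 + 227) = 63.00 kΩ.
V_out = 34.5 × 63.00 / (560 + 63.00) = 34.5 × 63.00/623.0 = 3.49 V.
(Unloaded it would have been 4.65 V.)

V_out ≈ 3.49 V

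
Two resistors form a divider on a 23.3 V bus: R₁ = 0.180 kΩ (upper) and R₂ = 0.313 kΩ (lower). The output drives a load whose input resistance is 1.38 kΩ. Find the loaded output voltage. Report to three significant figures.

V_out ≈ 13.7 V

The load sits in parallel with R₂: R₂‖R_L = (313 × 1380) / (313 + 1380) = 255.1 Ω.
V_out = 23.3 × 255.1 / (180 + 255.1) = 23.3 × 255.1/435.1 = 13.7 V.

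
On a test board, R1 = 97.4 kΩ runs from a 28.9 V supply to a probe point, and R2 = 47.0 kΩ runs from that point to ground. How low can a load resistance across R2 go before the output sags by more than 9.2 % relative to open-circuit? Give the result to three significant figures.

R_L(min) ≈ 313 kΩ

Output resistance R_th = R1‖R2 = (97.4 × 47.0)/144.4 = 31.70 kΩ.
The fractional drop is R_th/(R_th + R_L); requiring this ≤ 0.0920 gives R_L ≥ R_th(1/0.0920 − 1) = 31.70 × 9.870 = 313 kΩ.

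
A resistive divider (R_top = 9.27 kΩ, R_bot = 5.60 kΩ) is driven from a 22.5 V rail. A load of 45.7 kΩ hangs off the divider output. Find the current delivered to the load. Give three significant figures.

R_bot‖R_L = 4.989 kΩ; V_out = 22.5 × 4.989/14.26 = 7.872 V.
I_L = V_out / R_L = 7.872 / 45.7 kΩ = 0.172 mA.

I_L ≈ 0.172 mA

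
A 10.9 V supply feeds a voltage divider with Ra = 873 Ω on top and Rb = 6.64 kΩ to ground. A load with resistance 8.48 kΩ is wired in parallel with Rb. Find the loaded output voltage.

V_out ≈ 8.83 V

The load sits in parallel with Rb: Rb‖R_L = (6640 × 8480) / (6640 + 8480) = 3724 Ω.
V_out = 10.9 × 3724 / (873 + 3724) = 10.9 × 3724/4597 = 8.83 V.
(Unloaded it would have been 9.63 V.)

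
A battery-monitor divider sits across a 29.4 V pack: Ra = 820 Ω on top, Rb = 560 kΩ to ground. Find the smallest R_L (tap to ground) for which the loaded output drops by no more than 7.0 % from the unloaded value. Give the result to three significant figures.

Output resistance R_th = Ra‖Rb = (820 × 560000)/560800 = 818.8 Ω.
The fractional drop is R_th/(R_th + R_L); requiring this ≤ 0.0700 gives R_L ≥ R_th(1/0.0700 − 1) = 818.8 × 13.29 = 10.9 kΩ.

R_L(min) ≈ 10.9 kΩ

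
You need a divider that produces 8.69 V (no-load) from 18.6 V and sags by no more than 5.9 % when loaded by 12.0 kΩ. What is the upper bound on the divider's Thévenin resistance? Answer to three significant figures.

Loading drop = R_th/(R_th + R_L) ≤ 0.0590, so R_th ≤ R_L · ε/(1−ε) = 12.0 kΩ × 0.0590/0.9410 = 752 Ω.

R_th ≤ 752 Ω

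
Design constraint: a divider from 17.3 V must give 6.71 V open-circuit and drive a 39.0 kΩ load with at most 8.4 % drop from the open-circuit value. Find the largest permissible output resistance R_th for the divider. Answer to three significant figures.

Loading drop = R_th/(R_th + R_L) ≤ 0.0840, so R_th ≤ R_L · ε/(1−ε) = 39.0 kΩ × 0.0840/0.9160 = 3.58 kΩ.
(Any R1, R2 with R2/(R1+R2) = 0.388 and R1‖R2 ≤ 3.58 kΩ will meet the spec.)

R_th ≤ 3.58 kΩ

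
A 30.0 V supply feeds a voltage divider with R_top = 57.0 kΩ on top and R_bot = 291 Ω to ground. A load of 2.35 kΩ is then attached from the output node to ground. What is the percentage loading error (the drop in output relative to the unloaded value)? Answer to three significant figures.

11.0 %

Unloaded V = 30.0 × 291/57290 = 0.15238 V.
Loaded: R_bot‖R_L = 258.9 Ω, giving V = 30.0 × 258.9/57260 = 0.13567 V.
Drop = (0.15238 − 0.13567) / 0.15238 = 11.0 %.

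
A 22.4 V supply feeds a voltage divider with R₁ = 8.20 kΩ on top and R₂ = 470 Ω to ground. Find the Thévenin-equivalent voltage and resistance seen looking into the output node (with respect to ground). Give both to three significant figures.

V_th = 1.21 V, R_th = 445 Ω

V_th is the open-circuit tap voltage: 22.4 × 470/(8200 + 470) = 1.21 V.
With the supply zeroed, R₁ and R₂ appear in parallel from the tap: R_th = R₁‖R₂ = (8200 × 470)/8670 = 445 Ω.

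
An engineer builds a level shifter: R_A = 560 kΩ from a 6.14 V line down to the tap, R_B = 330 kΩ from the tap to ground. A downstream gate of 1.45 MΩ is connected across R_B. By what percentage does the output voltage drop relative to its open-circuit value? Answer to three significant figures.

12.5 %

The divider's output (Thévenin) resistance is R_A‖R_B = 207.6 kΩ.
Fractional drop under load = R_th/(R_th + R_L) = 207.6 / (207.6 + 1450) = 0.1253.
So the output falls by 12.5 %.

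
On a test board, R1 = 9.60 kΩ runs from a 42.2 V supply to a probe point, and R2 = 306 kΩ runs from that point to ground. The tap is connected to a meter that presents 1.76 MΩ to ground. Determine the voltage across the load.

The load sits in parallel with R2: R2‖R_L = (306 × 1760) / (306 + 1760) = 260.7 kΩ.
V_out = 42.2 × 260.7 / (9.60 + 260.7) = 42.2 × 260.7/270.3 = 40.7 V.

V_out ≈ 40.7 V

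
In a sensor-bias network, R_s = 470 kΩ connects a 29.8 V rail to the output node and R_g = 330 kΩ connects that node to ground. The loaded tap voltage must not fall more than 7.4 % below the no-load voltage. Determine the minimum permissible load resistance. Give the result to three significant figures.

R_L(min) ≈ 2.43 MΩ

Output resistance R_th = R_s‖R_g = (470 × 330)/800.0 = 193.9 kΩ.
The fractional drop is R_th/(R_th + R_L); requiring this ≤ 0.0740 gives R_L ≥ R_th(1/0.0740 − 1) = 193.9 × 12.51 = 2.43 MΩ.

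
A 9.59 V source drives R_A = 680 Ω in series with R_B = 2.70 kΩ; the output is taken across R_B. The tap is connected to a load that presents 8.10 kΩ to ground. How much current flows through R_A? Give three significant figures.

R_B‖R_L = 2025 Ω, so the source sees R_A + R_B‖R_L = 2705 Ω.
I = 9.59 V / 2705 Ω = 3.55 mA.

I ≈ 3.55 mA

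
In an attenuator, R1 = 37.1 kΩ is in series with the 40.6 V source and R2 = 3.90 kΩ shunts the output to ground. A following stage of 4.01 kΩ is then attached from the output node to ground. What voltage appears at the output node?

The load sits in parallel with R2: R2‖R_L = (3.90 × 4.01) / (3.90 + 4.01) = 1.977 kΩ.
V_out = 40.6 × 1.977 / (37.1 + 1.977) = 40.6 × 1.977/39.08 = 2.05 V.
(Unloaded it would have been 3.86 V.)

V_out ≈ 2.05 V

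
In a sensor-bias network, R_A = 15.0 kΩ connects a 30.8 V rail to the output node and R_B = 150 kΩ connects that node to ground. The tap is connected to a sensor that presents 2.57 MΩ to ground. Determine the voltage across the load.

The load sits in parallel with R_B: R_B‖R_L = (150 × 2570) / (150 + 2570) = 141.7 kΩ.
V_out = 30.8 × 141.7 / (15.0 + 141.7) = 30.8 × 141.7/156.7 = 27.9 V.

V_out ≈ 27.9 V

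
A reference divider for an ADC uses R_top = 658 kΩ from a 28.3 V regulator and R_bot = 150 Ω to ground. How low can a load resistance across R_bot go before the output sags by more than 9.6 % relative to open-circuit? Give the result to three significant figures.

R_L(min) ≈ 1.41 kΩ

Output resistance R_th = R_top‖R_bot = (658000 × 150)/658200 = 150.0 Ω.
The fractional drop is R_th/(R_th + R_L); requiring this ≤ 0.0960 gives R_L ≥ R_th(1/0.0960 − 1) = 150.0 × 9.417 = 1.41 kΩ.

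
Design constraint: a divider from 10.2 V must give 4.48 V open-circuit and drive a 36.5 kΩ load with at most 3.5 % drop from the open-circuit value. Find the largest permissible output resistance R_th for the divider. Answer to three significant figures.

R_th ≤ 1.32 kΩ

Loading drop = R_th/(R_th + R_L) ≤ 0.0350, so R_th ≤ R_L · ε/(1−ε) = 36.5 kΩ × 0.0350/0.9650 = 1.32 kΩ.
(Any R1, R2 with R2/(R1+R2) = 0.439 and R1‖R2 ≤ 1.32 kΩ will meet the spec.)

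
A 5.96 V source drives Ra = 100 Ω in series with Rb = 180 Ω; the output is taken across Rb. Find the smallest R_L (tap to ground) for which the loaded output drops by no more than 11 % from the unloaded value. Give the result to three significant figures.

R_L(min) ≈ 520 Ω

Output resistance R_th = Ra‖Rb = (100 × 180)/280.0 = 64.29 Ω.
The fractional drop is R_th/(R_th + R_L); requiring this ≤ 0.110 gives R_L ≥ R_th(1/0.110 − 1) = 64.29 × 8.091 = 520 Ω.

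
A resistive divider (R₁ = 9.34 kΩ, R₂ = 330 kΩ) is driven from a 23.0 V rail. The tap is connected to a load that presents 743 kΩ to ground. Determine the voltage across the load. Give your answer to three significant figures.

V_out ≈ 22.1 V

The load sits in parallel with R₂: R₂‖R_L = (330 × 743) / (330 + 743) = 228.5 kΩ.
V_out = 23.0 × 228.5 / (9.34 + 228.5) = 23.0 × 228.5/237.8 = 22.1 V.
(Unloaded it would have been 22.4 V.)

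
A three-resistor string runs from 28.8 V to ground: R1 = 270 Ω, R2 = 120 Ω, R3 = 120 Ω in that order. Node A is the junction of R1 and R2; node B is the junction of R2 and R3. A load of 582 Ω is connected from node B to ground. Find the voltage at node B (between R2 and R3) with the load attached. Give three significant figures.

At node B, R3 is in parallel with the load: R3‖R_L = 99.49 Ω.
Below node A the resistance is R2 + (R3‖R_L) = 219.5 Ω, so V_A = 28.8 × 219.5/489.5 = 12.91 V.
Then V_B = V_A × (R3‖R_L)/(R2 + R3‖R_L) = 12.91 × 99.49/219.5 = 5.85 V.

V ≈ 5.85 V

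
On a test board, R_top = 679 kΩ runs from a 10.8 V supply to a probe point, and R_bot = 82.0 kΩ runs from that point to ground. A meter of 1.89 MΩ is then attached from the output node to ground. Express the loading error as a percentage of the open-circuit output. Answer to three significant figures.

3.73 %

The divider's output (Thévenin) resistance is R_top‖R_bot = 73.16 kΩ.
Fractional drop under load = R_th/(R_th + R_L) = 73.16 / (73.16 + 1890) = 0.03727.
So the output falls by 3.73 %.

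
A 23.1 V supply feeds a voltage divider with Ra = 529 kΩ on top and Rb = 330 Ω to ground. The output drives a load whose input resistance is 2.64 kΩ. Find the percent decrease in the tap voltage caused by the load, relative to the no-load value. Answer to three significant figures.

11.1 %

The divider's output (Thévenin) resistance is Ra‖Rb = 329.8 Ω.
Fractional drop under load = R_th/(R_th + R_L) = 329.8 / (329.8 + 2640) = 0.1110.
So the output falls by 11.1 %.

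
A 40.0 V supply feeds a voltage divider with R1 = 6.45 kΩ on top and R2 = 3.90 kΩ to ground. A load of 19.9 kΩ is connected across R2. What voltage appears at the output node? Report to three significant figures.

The load sits in parallel with R2: R2‖R_L = (3.90 × 19.9) / (3.90 + 19.9) = 3.261 kΩ.
V_out = 40.0 × 3.261 / (6.45 + 3.261) = 40.0 × 3.261/9.711 = 13.4 V.
(Unloaded it would have been 15.1 V.)

V_out ≈ 13.4 V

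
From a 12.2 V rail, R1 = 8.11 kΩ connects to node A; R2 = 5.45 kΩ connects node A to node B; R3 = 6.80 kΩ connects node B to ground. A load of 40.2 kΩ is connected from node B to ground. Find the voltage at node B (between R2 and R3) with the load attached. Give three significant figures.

At node B, R3 is in parallel with the load: R3‖R_L = 5.816 kΩ.
Below node A the resistance is R2 + (R3‖R_L) = 11.27 kΩ, so V_A = 12.2 × 11.27/19.38 = 7.094 V.
Then V_B = V_A × (R3‖R_L)/(R2 + R3‖R_L) = 7.094 × 5.816/11.27 = 3.66 V.

V ≈ 3.66 V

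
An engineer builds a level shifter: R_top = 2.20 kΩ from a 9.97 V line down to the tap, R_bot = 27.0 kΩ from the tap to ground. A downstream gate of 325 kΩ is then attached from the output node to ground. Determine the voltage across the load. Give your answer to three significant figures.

The load sits in parallel with R_bot: R_bot‖R_L = (27.0 × 325) / (27.0 + 325) = 24.93 kΩ.
V_out = 9.97 × 24.93 / (2.20 + 24.93) = 9.97 × 24.93/27.13 = 9.16 V.

V_out ≈ 9.16 V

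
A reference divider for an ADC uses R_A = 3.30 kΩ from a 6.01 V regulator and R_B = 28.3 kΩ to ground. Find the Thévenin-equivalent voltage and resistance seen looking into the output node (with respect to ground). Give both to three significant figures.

V_th is the open-circuit tap voltage: 6.01 × 28.3/(3.30 + 28.3) = 5.38 V.
With the supply zeroed, R_A and R_B appear in parallel from the tap: R_th = R_A‖R_B = (3.30 × 28.3)/31.60 = 2.96 kΩ.

V_th = 5.38 V, R_th = 2.96 kΩ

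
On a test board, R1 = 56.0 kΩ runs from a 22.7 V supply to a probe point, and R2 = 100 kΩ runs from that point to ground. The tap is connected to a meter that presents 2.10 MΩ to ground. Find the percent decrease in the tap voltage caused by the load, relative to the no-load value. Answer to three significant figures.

The divider's output (Thévenin) resistance is R1‖R2 = 35.90 kΩ.
Fractional drop under load = R_th/(R_th + R_L) = 35.90 / (35.90 + 2100) = 0.01681.
So the output falls by 1.68 %.

1.68 %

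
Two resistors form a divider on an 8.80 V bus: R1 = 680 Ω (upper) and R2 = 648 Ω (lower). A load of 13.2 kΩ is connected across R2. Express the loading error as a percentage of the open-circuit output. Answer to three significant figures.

The divider's output (Thévenin) resistance is R1‖R2 = 331.8 Ω.
Fractional drop under load = R_th/(R_th + R_L) = 331.8 / (331.8 + 13200) = 0.02452.
So the output falls by 2.45 %.

2.45 %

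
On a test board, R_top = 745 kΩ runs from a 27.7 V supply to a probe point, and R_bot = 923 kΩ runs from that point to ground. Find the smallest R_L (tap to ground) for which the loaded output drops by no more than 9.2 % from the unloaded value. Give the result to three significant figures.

Output resistance R_th = R_top‖R_bot = (745 × 923)/1668 = 412.3 kΩ.
The fractional drop is R_th/(R_th + R_L); requiring this ≤ 0.0920 gives R_L ≥ R_th(1/0.0920 − 1) = 412.3 × 9.870 = 4.07 MΩ.

R_L(min) ≈ 4.07 MΩ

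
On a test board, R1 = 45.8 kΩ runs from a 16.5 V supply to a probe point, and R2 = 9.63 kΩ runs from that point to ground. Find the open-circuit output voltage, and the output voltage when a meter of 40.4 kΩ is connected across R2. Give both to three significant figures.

Unloaded: 2.87 V; loaded: 2.39 V

Open-circuit: V = 16.5 × 9.63/(45.8 + 9.63) = 2.87 V.
With the load, R2 becomes R2‖R_L = 7.776 kΩ, so V = 16.5 × 7.776/53.58 = 2.39 V.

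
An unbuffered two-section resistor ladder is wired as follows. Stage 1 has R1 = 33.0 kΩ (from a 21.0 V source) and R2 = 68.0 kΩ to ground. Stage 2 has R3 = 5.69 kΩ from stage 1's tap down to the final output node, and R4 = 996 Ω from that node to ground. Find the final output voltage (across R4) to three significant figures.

Stage 2 presents R3+R4 = 6686 Ω as a load on stage 1's tap.
Stage 1's lower leg becomes R2‖(R3+R4) = 6087 Ω, so V_mid = 21.0 × 6087/39090 = 3.271 V.
Stage 2 is itself unloaded: V_out = V_mid × R4/(R3+R4) = 3.271 × 996/6686 = 0.487 V.

V_out ≈ 0.487 V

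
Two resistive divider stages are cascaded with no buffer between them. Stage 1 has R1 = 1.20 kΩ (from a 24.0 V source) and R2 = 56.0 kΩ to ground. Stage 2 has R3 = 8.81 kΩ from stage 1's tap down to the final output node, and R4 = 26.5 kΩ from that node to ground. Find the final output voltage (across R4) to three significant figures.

Stage 2 presents R3+R4 = 35.31 kΩ as a load on stage 1's tap.
Stage 1's lower leg becomes R2‖(R3+R4) = 21.66 kΩ, so V_mid = 24.0 × 21.66/22.86 = 22.74 V.
Stage 2 is itself unloaded: V_out = V_mid × R4/(R3+R4) = 22.74 × 26.5/35.31 = 17.1 V.

V_out ≈ 17.1 V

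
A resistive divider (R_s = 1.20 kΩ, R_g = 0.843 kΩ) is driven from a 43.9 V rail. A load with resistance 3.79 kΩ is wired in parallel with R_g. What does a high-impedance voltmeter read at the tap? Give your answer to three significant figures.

The load sits in parallel with R_g: R_g‖R_L = (843 × 3790) / (843 + 3790) = 689.6 Ω.
V_out = 43.9 × 689.6 / (1200 + 689.6) = 43.9 × 689.6/1890 = 16.0 V.
(Unloaded it would have been 18.1 V.)

V_out ≈ 16.0 V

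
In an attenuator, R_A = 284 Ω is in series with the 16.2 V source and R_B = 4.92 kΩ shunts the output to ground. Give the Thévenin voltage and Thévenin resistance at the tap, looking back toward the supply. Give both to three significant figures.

V_th = 15.3 V, R_th = 269 Ω

V_th is the open-circuit tap voltage: 16.2 × 4920/(284 + 4920) = 15.3 V.
With the supply zeroed, R_A and R_B appear in parallel from the tap: R_th = R_A‖R_B = (284 × 4920)/5204 = 269 Ω.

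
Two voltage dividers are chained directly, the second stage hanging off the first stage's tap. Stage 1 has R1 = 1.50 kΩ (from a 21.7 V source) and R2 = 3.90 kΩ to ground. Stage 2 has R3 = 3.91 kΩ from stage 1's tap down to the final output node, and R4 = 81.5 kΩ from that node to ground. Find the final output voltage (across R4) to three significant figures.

Stage 2 presents R3+R4 = 85.41 kΩ as a load on stage 1's tap.
Stage 1's lower leg becomes R2‖(R3+R4) = 3.730 kΩ, so V_mid = 21.7 × 3.730/5.230 = 15.48 V.
Stage 2 is itself unloaded: V_out = V_mid × R4/(R3+R4) = 15.48 × 81.5/85.41 = 14.8 V.

V_out ≈ 14.8 V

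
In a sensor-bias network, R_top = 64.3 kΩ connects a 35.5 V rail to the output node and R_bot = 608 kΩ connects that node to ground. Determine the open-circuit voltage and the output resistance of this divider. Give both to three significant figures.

V_th is the open-circuit tap voltage: 35.5 × 608/(64.3 + 608) = 32.1 V.
With the supply zeroed, R_top and R_bot appear in parallel from the tap: R_th = R_top‖R_bot = (64.3 × 608)/672.3 = 58.2 kΩ.

V_th = 32.1 V, R_th = 58.2 kΩ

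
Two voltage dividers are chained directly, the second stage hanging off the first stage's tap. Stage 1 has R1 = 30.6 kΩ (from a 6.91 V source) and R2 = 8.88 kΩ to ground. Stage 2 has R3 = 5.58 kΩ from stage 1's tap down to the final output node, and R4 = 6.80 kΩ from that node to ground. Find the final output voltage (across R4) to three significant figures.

V_out ≈ 0.549 V

Stage 2 presents R3+R4 = 12.38 kΩ as a load on stage 1's tap.
Stage 1's lower leg becomes R2‖(R3+R4) = 5.171 kΩ, so V_mid = 6.91 × 5.171/35.77 = 0.9989 V.
Stage 2 is itself unloaded: V_out = V_mid × R4/(R3+R4) = 0.9989 × 6.80/12.38 = 0.549 V.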